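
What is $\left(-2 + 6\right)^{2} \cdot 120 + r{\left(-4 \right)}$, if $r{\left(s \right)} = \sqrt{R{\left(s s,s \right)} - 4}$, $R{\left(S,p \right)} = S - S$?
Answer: $1920 + 2 i \approx 1920.0 + 2.0 i$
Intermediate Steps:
$R{\left(S,p \right)} = 0$
$r{\left(s \right)} = 2 i$ ($r{\left(s \right)} = \sqrt{0 - 4} = \sqrt{-4} = 2 i$)
$\left(-2 + 6\right)^{2} \cdot 120 + r{\left(-4 \right)} = \left(-2 + 6\right)^{2} \cdot 120 + 2 i = 4^{2} \cdot 120 + 2 i = 16 \cdot 120 + 2 i = 1920 + 2 i$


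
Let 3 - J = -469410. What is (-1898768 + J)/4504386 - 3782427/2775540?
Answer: -3500790533587/2083683919740 ≈ -1.6801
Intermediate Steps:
J = 469413 (J = 3 - 1*(-469410) = 3 + 469410 = 469413)
(-1898768 + J)/4504386 - 3782427/2775540 = (-1898768 + 469413)/4504386 - 3782427/2775540 = -1429355*1/4504386 - 3782427*1/2775540 = -1429355/4504386 - 1260809/925180 = -3500790533587/2083683919740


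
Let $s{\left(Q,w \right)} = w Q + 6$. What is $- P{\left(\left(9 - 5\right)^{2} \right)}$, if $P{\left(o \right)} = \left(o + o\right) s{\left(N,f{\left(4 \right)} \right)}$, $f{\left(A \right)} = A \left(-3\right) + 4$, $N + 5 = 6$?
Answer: $64$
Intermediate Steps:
$N = 1$ ($N = -5 + 6 = 1$)
$f{\left(A \right)} = 4 - 3 A$ ($f{\left(A \right)} = - 3 A + 4 = 4 - 3 A$)
$s{\left(Q,w \right)} = 6 + Q w$ ($s{\left(Q,w \right)} = Q w + 6 = 6 + Q w$)
$P{\left(o \right)} = - 4 o$ ($P{\left(o \right)} = \left(o + o\right) \left(6 + 1 \left(4 - 12\right)\right) = 2 o \left(6 + 1 \left(4 - 12\right)\right) = 2 o \left(6 + 1 \left(-8\right)\right) = 2 o \left(6 - 8\right) = 2 o \left(-2\right) = - 4 o$)
$- P{\left(\left(9 - 5\right)^{2} \right)} = - \left(-4\right) \left(9 - 5\right)^{2} = - \left(-4\right) 4^{2} = - \left(-4\right) 16 = \left(-1\right) \left(-64\right) = 64$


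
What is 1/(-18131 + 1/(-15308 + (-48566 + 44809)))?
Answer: -19065/345667516 ≈ -5.5154e-5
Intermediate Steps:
1/(-18131 + 1/(-15308 + (-48566 + 44809))) = 1/(-18131 + 1/(-15308 - 3757)) = 1/(-18131 + 1/(-19065)) = 1/(-18131 - 1/19065) = 1/(-345667516/19065) = -19065/345667516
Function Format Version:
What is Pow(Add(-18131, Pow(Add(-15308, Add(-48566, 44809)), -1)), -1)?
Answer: Rational(-19065, 345667516) ≈ -5.5154e-5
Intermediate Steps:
Pow(Add(-18131, Pow(Add(-15308, Add(-48566, 44809)), -1)), -1) = Pow(Add(-18131, Pow(Add(-15308, -3757), -1)), -1) = Pow(Add(-18131, Pow(-19065, -1)), -1) = Pow(Add(-18131, Rational(-1, 19065)), -1) = Pow(Rational(-345667516, 19065), -1) = Rational(-19065, 345667516)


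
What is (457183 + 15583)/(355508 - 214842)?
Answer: 236383/70333 ≈ 3.3609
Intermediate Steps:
(457183 + 15583)/(355508 - 214842) = 472766/140666 = 472766*(1/140666) = 236383/70333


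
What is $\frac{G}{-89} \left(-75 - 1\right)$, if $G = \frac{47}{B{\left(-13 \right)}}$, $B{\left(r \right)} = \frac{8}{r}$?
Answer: $- \frac{11609}{178} \approx -65.219$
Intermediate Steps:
$G = - \frac{611}{8}$ ($G = \frac{47}{8 \frac{1}{-13}} = \frac{47}{8 \left(- \frac{1}{13}\right)} = \frac{47}{- \frac{8}{13}} = 47 \left(- \frac{13}{8}\right) = - \frac{611}{8} \approx -76.375$)
$\frac{G}{-89} \left(-75 - 1\right) = - \frac{611}{8 \left(-89\right)} \left(-75 - 1\right) = \left(- \frac{611}{8}\right) \left(- \frac{1}{89}\right) \left(-76\right) = \frac{611}{712} \left(-76\right) = - \frac{11609}{178}$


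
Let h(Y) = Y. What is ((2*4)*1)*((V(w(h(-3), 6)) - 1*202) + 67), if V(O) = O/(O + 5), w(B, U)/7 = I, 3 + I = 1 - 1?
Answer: -2139/2 ≈ -1069.5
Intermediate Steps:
I = -3 (I = -3 + (1 - 1) = -3 + 0 = -3)
w(B, U) = -21 (w(B, U) = 7*(-3) = -21)
V(O) = O/(5 + O)
((2*4)*1)*((V(w(h(-3), 6)) - 1*202) + 67) = ((2*4)*1)*((-21/(5 - 21) - 1*202) + 67) = (8*1)*((-21/(-16) - 202) + 67) = 8*((-21*(-1/16) - 202) + 67) = 8*((21/16 - 202) + 67) = 8*(-3211/16 + 67) = 8*(-2139/16) = -2139/2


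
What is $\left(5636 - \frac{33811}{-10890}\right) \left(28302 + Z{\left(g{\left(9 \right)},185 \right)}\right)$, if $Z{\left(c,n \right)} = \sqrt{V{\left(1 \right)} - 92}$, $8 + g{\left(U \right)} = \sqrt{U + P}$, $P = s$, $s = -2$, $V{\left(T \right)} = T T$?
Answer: $\frac{289670267167}{1815} + \frac{61409851 i \sqrt{91}}{10890} \approx 1.596 \cdot 10^{8} + 53794.0 i$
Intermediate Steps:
$V{\left(T \right)} = T^{2}$
$P = -2$
$g{\left(U \right)} = -8 + \sqrt{-2 + U}$ ($g{\left(U \right)} = -8 + \sqrt{U - 2} = -8 + \sqrt{-2 + U}$)
$Z{\left(c,n \right)} = i \sqrt{91}$ ($Z{\left(c,n \right)} = \sqrt{1^{2} - 92} = \sqrt{1 - 92} = \sqrt{-91} = i \sqrt{91}$)
$\left(5636 - \frac{33811}{-10890}\right) \left(28302 + Z{\left(g{\left(9 \right)},185 \right)}\right) = \left(5636 - \frac{33811}{-10890}\right) \left(28302 + i \sqrt{91}\right) = \left(5636 - - \frac{33811}{10890}\right) \left(28302 + i \sqrt{91}\right) = \left(5636 + \frac{33811}{10890}\right) \left(28302 + i \sqrt{91}\right) = \frac{61409851 \left(28302 + i \sqrt{91}\right)}{10890} = \frac{289670267167}{1815} + \frac{61409851 i \sqrt{91}}{10890}$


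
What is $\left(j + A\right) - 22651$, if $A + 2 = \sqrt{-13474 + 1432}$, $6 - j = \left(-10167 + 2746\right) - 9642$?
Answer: $-5584 + 3 i \sqrt{1338} \approx -5584.0 + 109.74 i$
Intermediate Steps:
$j = 17069$ ($j = 6 - \left(\left(-10167 + 2746\right) - 9642\right) = 6 - \left(-7421 - 9642\right) = 6 - -17063 = 6 + 17063 = 17069$)
$A = -2 + 3 i \sqrt{1338}$ ($A = -2 + \sqrt{-13474 + 1432} = -2 + \sqrt{-12042} = -2 + 3 i \sqrt{1338} \approx -2.0 + 109.74 i$)
$\left(j + A\right) - 22651 = \left(17069 - \left(2 - 3 i \sqrt{1338}\right)\right) - 22651 = \left(17067 + 3 i \sqrt{1338}\right) - 22651 = -5584 + 3 i \sqrt{1338}$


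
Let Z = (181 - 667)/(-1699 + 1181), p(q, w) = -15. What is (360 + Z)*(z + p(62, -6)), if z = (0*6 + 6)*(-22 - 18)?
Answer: -23838165/259 ≈ -92039.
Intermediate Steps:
z = -240 (z = (0 + 6)*(-40) = 6*(-40) = -240)
Z = 243/259 (Z = -486/(-518) = -486*(-1/518) = 243/259 ≈ 0.93822)
(360 + Z)*(z + p(62, -6)) = (360 + 243/259)*(-240 - 15) = (93483/259)*(-255) = -23838165/259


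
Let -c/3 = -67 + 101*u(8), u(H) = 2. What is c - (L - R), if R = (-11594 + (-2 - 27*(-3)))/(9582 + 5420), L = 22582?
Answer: -344862489/15002 ≈ -22988.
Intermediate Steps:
c = -405 (c = -3*(-67 + 101*2) = -3*(-67 + 202) = -3*135 = -405)
R = -11515/15002 (R = (-11594 + (-2 + 81))/15002 = (-11594 + 79)*(1/15002) = -11515*1/15002 = -11515/15002 ≈ -0.76756)
c - (L - R) = -405 - (22582 - 1*(-11515/15002)) = -405 - (22582 + 11515/15002) = -405 - 1*338786679/15002 = -405 - 338786679/15002 = -344862489/15002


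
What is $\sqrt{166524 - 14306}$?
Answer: $11 \sqrt{1258} \approx 390.15$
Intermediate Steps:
$\sqrt{166524 - 14306} = \sqrt{152218} = 11 \sqrt{1258}$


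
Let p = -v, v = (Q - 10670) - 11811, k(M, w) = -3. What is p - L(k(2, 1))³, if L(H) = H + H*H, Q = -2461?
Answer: 24726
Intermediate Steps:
v = -24942 (v = (-2461 - 10670) - 11811 = -13131 - 11811 = -24942)
L(H) = H + H²
p = 24942 (p = -1*(-24942) = 24942)
p - L(k(2, 1))³ = 24942 - (-3*(1 - 3))³ = 24942 - (-3*(-2))³ = 24942 - 1*6³ = 24942 - 1*216 = 24942 - 216 = 24726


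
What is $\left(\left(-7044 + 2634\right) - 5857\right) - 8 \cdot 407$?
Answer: $-13523$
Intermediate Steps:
$\left(\left(-7044 + 2634\right) - 5857\right) - 8 \cdot 407 = \left(-4410 - 5857\right) - 3256 = -10267 - 3256 = -13523$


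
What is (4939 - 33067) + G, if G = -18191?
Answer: -46319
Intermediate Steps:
(4939 - 33067) + G = (4939 - 33067) - 18191 = -28128 - 18191 = -46319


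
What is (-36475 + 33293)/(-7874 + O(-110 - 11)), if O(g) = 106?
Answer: 1591/3884 ≈ 0.40963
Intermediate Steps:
(-36475 + 33293)/(-7874 + O(-110 - 11)) = (-36475 + 33293)/(-7874 + 106) = -3182/(-7768) = -3182*(-1/7768) = 1591/3884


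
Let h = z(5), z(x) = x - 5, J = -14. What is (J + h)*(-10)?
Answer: 140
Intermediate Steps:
z(x) = -5 + x
h = 0 (h = -5 + 5 = 0)
(J + h)*(-10) = (-14 + 0)*(-10) = -14*(-10) = 140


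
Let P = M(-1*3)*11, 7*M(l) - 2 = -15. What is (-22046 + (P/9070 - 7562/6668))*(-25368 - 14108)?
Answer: 46057065008721628/52918915 ≈ 8.7033e+8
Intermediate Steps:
M(l) = -13/7 (M(l) = 2/7 + (⅐)*(-15) = 2/7 - 15/7 = -13/7)
P = -143/7 (P = -13/7*11 = -143/7 ≈ -20.429)
(-22046 + (P/9070 - 7562/6668))*(-25368 - 14108) = (-22046 + (-143/7/9070 - 7562/6668))*(-25368 - 14108) = (-22046 + (-143/7*1/9070 - 7562*1/6668))*(-39476) = (-22046 + (-143/63490 - 3781/3334))*(-39476) = (-22046 - 60133113/52918915)*(-39476) = -1166710533203/52918915*(-39476) = 46057065008721628/52918915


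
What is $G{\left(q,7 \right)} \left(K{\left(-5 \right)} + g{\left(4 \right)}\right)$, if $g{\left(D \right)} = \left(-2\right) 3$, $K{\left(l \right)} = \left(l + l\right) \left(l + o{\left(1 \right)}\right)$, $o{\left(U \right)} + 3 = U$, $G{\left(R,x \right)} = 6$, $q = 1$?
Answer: $384$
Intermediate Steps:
$o{\left(U \right)} = -3 + U$
$K{\left(l \right)} = 2 l \left(-2 + l\right)$ ($K{\left(l \right)} = \left(l + l\right) \left(l + \left(-3 + 1\right)\right) = 2 l \left(l - 2\right) = 2 l \left(-2 + l\right)$)
$g{\left(D \right)} = -6$
$G{\left(q,7 \right)} \left(K{\left(-5 \right)} + g{\left(4 \right)}\right) = 6 \left(2 \left(-5\right) \left(-2 - 5\right) - 6\right) = 6 \left(2 \left(-5\right) \left(-7\right) - 6\right) = 6 \left(70 - 6\right) = 6 \cdot 64 = 384$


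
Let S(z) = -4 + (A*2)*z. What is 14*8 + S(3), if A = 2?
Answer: 120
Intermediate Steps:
S(z) = -4 + 4*z (S(z) = -4 + (2*2)*z = -4 + 4*z)
14*8 + S(3) = 14*8 + (-4 + 4*3) = 112 + (-4 + 12) = 112 + 8 = 120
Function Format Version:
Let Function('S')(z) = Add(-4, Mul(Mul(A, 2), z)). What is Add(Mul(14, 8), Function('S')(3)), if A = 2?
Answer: 120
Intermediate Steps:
Function('S')(z) = Add(-4, Mul(4, z)) (Function('S')(z) = Add(-4, Mul(Mul(2, 2), z)) = Add(-4, Mul(4, z)))
Add(Mul(14, 8), Function('S')(3)) = Add(Mul(14, 8), Add(-4, Mul(4, 3))) = Add(112, Add(-4, 12)) = Add(112, 8) = 120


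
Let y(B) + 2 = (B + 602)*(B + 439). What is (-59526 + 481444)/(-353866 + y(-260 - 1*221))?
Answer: -210959/179475 ≈ -1.1754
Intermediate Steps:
y(B) = -2 + (439 + B)*(602 + B) (y(B) = -2 + (B + 602)*(B + 439) = -2 + (602 + B)*(439 + B) = -2 + (439 + B)*(602 + B))
(-59526 + 481444)/(-353866 + y(-260 - 1*221)) = (-59526 + 481444)/(-353866 + (264276 + (-260 - 1*221)² + 1041*(-260 - 1*221))) = 421918/(-353866 + (264276 + (-260 - 221)² + 1041*(-260 - 221))) = 421918/(-353866 + (264276 + (-481)² + 1041*(-481))) = 421918/(-353866 + (264276 + 231361 - 500721)) = 421918/(-353866 - 5084) = 421918/(-358950) = 421918*(-1/358950) = -210959/179475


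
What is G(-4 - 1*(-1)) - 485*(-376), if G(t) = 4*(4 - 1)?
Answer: 182372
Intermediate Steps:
G(t) = 12 (G(t) = 4*3 = 12)
G(-4 - 1*(-1)) - 485*(-376) = 12 - 485*(-376) = 12 + 182360 = 182372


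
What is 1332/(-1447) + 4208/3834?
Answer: 491044/2773899 ≈ 0.17702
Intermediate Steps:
1332/(-1447) + 4208/3834 = 1332*(-1/1447) + 4208*(1/3834) = -1332/1447 + 2104/1917 = 491044/2773899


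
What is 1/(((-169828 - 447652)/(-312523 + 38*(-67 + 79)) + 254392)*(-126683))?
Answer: -312067/10057105664347152 ≈ -3.1030e-11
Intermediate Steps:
1/(((-169828 - 447652)/(-312523 + 38*(-67 + 79)) + 254392)*(-126683)) = -1/126683/(-617480/(-312523 + 38*12) + 254392) = -1/126683/(-617480/(-312523 + 456) + 254392) = -1/126683/(-617480/(-312067) + 254392) = -1/126683/(-617480*(-1/312067) + 254392) = -1/126683/(617480/312067 + 254392) = -1/126683/(79387965744/312067) = (312067/79387965744)*(-1/126683) = -312067/10057105664347152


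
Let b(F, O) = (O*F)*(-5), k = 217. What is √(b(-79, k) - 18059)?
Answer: 2*√16914 ≈ 260.11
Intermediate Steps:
b(F, O) = -5*F*O (b(F, O) = (F*O)*(-5) = -5*F*O)
√(b(-79, k) - 18059) = √(-5*(-79)*217 - 18059) = √(85715 - 18059) = √67656 = 2*√16914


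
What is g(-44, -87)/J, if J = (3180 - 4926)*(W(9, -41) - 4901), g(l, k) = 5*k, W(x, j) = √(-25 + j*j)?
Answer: -142129/2795712078 - 29*√46/465952013 ≈ -5.1260e-5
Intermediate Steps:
W(x, j) = √(-25 + j²)
J = 8557146 - 10476*√46 (J = (3180 - 4926)*(√(-25 + (-41)²) - 4901) = -1746*(√(-25 + 1681) - 4901) = -1746*(√1656 - 4901) = -1746*(6*√46 - 4901) = -1746*(-4901 + 6*√46) = 8557146 - 10476*√46 ≈ 8.4861e+6)
g(-44, -87)/J = (5*(-87))/(8557146 - 10476*√46) = -435/(8557146 - 10476*√46)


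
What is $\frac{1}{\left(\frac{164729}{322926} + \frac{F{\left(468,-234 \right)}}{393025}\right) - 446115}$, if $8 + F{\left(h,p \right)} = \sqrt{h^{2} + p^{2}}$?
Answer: $- \frac{7186090932608092551117667950}{3205819290822778651790242842188209} - \frac{9590517895164546600 \sqrt{5}}{3205819290822778651790242842188209} \approx -2.2416 \cdot 10^{-6}$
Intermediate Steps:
$F{\left(h,p \right)} = -8 + \sqrt{h^{2} + p^{2}}$
$\frac{1}{\left(\frac{164729}{322926} + \frac{F{\left(468,-234 \right)}}{393025}\right) - 446115} = \frac{1}{\left(\frac{164729}{322926} + \frac{-8 + \sqrt{468^{2} + \left(-234\right)^{2}}}{393025}\right) - 446115} = \frac{1}{\left(164729 \cdot \frac{1}{322926} + \left(-8 + \sqrt{219024 + 54756}\right) \frac{1}{393025}\right) - 446115} = \frac{1}{\left(\frac{164729}{322926} + \left(-8 + \sqrt{273780}\right) \frac{1}{393025}\right) - 446115} = \frac{1}{\left(\frac{164729}{322926} + \left(-8 + 234 \sqrt{5}\right) \frac{1}{393025}\right) - 446115} = \frac{1}{\left(\frac{164729}{322926} - \left(\frac{8}{393025} - \frac{234 \sqrt{5}}{393025}\right)\right) - 446115} = \frac{1}{\left(\frac{64740031817}{126917991150} + \frac{234 \sqrt{5}}{393025}\right) - 446115} = \frac{1}{- \frac{56619954881850433}{126917991150} + \frac{234 \sqrt{5}}{393025}}$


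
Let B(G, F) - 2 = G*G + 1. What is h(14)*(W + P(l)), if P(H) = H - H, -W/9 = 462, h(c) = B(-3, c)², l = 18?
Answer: -598752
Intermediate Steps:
B(G, F) = 3 + G² (B(G, F) = 2 + (G*G + 1) = 2 + (G² + 1) = 2 + (1 + G²) = 3 + G²)
h(c) = 144 (h(c) = (3 + (-3)²)² = (3 + 9)² = 12² = 144)
W = -4158 (W = -9*462 = -4158)
P(H) = 0
h(14)*(W + P(l)) = 144*(-4158 + 0) = 144*(-4158) = -598752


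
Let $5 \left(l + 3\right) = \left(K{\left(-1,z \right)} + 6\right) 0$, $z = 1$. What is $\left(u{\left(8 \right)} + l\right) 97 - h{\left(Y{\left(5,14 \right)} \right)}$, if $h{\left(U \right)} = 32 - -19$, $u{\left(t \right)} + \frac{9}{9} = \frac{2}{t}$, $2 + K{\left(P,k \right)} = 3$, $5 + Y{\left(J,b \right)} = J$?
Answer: $- \frac{1659}{4} \approx -414.75$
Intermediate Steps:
$Y{\left(J,b \right)} = -5 + J$
$K{\left(P,k \right)} = 1$ ($K{\left(P,k \right)} = -2 + 3 = 1$)
$u{\left(t \right)} = -1 + \frac{2}{t}$
$h{\left(U \right)} = 51$ ($h{\left(U \right)} = 32 + 19 = 51$)
$l = -3$ ($l = -3 + \frac{\left(1 + 6\right) 0}{5} = -3 + \frac{7 \cdot 0}{5} = -3 + \frac{1}{5} \cdot 0 = -3 + 0 = -3$)
$\left(u{\left(8 \right)} + l\right) 97 - h{\left(Y{\left(5,14 \right)} \right)} = \left(\frac{2 - 8}{8} - 3\right) 97 - 51 = \left(\frac{1}{8} \left(-6\right) - 3\right) 97 - 51 = \left(- \frac{3}{4} - 3\right) 97 - 51 = \left(- \frac{15}{4}\right) 97 - 51 = - \frac{1455}{4} - 51 = - \frac{1659}{4}$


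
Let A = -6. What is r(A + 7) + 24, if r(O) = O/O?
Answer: 25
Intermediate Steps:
r(O) = 1
r(A + 7) + 24 = 1 + 24 = 25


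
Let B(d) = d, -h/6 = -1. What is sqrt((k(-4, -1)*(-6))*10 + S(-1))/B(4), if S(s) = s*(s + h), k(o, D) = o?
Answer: sqrt(235)/4 ≈ 3.8324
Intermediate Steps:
h = 6 (h = -6*(-1) = 6)
S(s) = s*(6 + s) (S(s) = s*(s + 6) = s*(6 + s))
sqrt((k(-4, -1)*(-6))*10 + S(-1))/B(4) = sqrt(-4*(-6)*10 - (6 - 1))/4 = sqrt(24*10 - 1*5)/4 = sqrt(240 - 5)/4 = sqrt(235)/4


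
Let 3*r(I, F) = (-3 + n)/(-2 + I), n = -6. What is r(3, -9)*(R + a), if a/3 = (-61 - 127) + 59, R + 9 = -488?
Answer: 2652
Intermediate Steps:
r(I, F) = -3/(-2 + I) (r(I, F) = ((-3 - 6)/(-2 + I))/3 = (-9/(-2 + I))/3 = -3/(-2 + I))
R = -497 (R = -9 - 488 = -497)
a = -387 (a = 3*((-61 - 127) + 59) = 3*(-188 + 59) = 3*(-129) = -387)
r(3, -9)*(R + a) = (-3/(-2 + 3))*(-497 - 387) = -3/1*(-884) = -3*1*(-884) = -3*(-884) = 2652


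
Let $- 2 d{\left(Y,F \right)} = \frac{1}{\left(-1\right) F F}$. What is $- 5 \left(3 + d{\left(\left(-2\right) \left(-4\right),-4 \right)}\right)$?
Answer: $- \frac{485}{32} \approx -15.156$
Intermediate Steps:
$d{\left(Y,F \right)} = \frac{1}{2 F^{2}}$ ($d{\left(Y,F \right)} = - \frac{1}{2 \left(- F F\right)} = - \frac{1}{2 \left(- F^{2}\right)} = - \frac{\left(-1\right) \frac{1}{F^{2}}}{2} = \frac{1}{2 F^{2}}$)
$- 5 \left(3 + d{\left(\left(-2\right) \left(-4\right),-4 \right)}\right) = - 5 \left(3 + \frac{1}{2 \cdot 16}\right) = - 5 \left(3 + \frac{1}{2} \cdot \frac{1}{16}\right) = - 5 \left(3 + \frac{1}{32}\right) = \left(-5\right) \frac{97}{32} = - \frac{485}{32}$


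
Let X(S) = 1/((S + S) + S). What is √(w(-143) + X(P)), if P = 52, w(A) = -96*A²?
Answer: I*√11943524697/78 ≈ 1401.1*I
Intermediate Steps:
X(S) = 1/(3*S) (X(S) = 1/(2*S + S) = 1/(3*S))
√(w(-143) + X(P)) = √(-96*(-143)² + (⅓)/52) = √(-96*20449 + (⅓)*(1/52)) = √(-1963104 + 1/156) = √(-306244223/156) = I*√11943524697/78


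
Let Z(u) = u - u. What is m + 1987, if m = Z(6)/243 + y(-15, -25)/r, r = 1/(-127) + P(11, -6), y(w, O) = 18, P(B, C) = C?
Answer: 1513795/763 ≈ 1984.0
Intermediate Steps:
Z(u) = 0
r = -763/127 (r = 1/(-127) - 6 = -1/127 - 6 = -763/127 ≈ -6.0079)
m = -2286/763 (m = 0/243 + 18/(-763/127) = 0*(1/243) + 18*(-127/763) = 0 - 2286/763 = -2286/763 ≈ -2.9961)
m + 1987 = -2286/763 + 1987 = 1513795/763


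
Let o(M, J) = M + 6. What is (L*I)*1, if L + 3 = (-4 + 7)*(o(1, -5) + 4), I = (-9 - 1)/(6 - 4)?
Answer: -150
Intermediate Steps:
o(M, J) = 6 + M
I = -5 (I = -10/2 = -10*½ = -5)
L = 30 (L = -3 + (-4 + 7)*((6 + 1) + 4) = -3 + 3*(7 + 4) = -3 + 3*11 = -3 + 33 = 30)
(L*I)*1 = (30*(-5))*1 = -150*1 = -150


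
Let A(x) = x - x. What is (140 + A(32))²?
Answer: 19600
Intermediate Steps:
A(x) = 0
(140 + A(32))² = (140 + 0)² = 140² = 19600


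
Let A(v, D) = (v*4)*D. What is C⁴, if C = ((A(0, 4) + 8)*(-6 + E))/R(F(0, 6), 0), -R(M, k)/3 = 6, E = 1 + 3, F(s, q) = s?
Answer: 4096/6561 ≈ 0.62430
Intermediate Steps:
E = 4
R(M, k) = -18 (R(M, k) = -3*6 = -18)
A(v, D) = 4*D*v (A(v, D) = (4*v)*D = 4*D*v)
C = 8/9 (C = ((4*4*0 + 8)*(-6 + 4))/(-18) = ((0 + 8)*(-2))*(-1/18) = (8*(-2))*(-1/18) = -16*(-1/18) = 8/9 ≈ 0.88889)
C⁴ = (8/9)⁴ = 4096/6561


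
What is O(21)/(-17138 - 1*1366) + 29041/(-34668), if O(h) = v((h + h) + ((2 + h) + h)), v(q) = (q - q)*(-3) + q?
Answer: -3752473/4454838 ≈ -0.84234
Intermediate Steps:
v(q) = q (v(q) = 0*(-3) + q = 0 + q = q)
O(h) = 2 + 4*h (O(h) = (h + h) + ((2 + h) + h) = 2*h + (2 + 2*h) = 2 + 4*h)
O(21)/(-17138 - 1*1366) + 29041/(-34668) = (2 + 4*21)/(-17138 - 1*1366) + 29041/(-34668) = (2 + 84)/(-17138 - 1366) + 29041*(-1/34668) = 86/(-18504) - 29041/34668 = 86*(-1/18504) - 29041/34668 = -43/9252 - 29041/34668 = -3752473/4454838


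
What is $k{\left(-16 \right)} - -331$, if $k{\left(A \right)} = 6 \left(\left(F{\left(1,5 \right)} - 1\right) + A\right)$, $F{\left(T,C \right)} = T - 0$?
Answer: $235$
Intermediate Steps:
$F{\left(T,C \right)} = T$ ($F{\left(T,C \right)} = T + 0 = T$)
$k{\left(A \right)} = 6 A$ ($k{\left(A \right)} = 6 \left(\left(1 - 1\right) + A\right) = 6 \left(0 + A\right) = 6 A$)
$k{\left(-16 \right)} - -331 = 6 \left(-16\right) - -331 = -96 + 331 = 235$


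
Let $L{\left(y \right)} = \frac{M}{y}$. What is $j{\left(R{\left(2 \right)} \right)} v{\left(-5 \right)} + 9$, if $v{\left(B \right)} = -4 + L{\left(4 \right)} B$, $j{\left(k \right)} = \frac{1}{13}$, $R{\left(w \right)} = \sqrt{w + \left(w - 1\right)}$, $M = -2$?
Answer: $\frac{231}{26} \approx 8.8846$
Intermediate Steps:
$R{\left(w \right)} = \sqrt{-1 + 2 w}$ ($R{\left(w \right)} = \sqrt{w + \left(-1 + w\right)} = \sqrt{-1 + 2 w}$)
$L{\left(y \right)} = - \frac{2}{y}$
$j{\left(k \right)} = \frac{1}{13}$
$v{\left(B \right)} = -4 - \frac{B}{2}$ ($v{\left(B \right)} = -4 + - \frac{2}{4} B = -4 + \left(-2\right) \frac{1}{4} B = -4 - \frac{B}{2}$)
$j{\left(R{\left(2 \right)} \right)} v{\left(-5 \right)} + 9 = \frac{-4 - - \frac{5}{2}}{13} + 9 = \frac{-4 + \frac{5}{2}}{13} + 9 = \frac{1}{13} \left(- \frac{3}{2}\right) + 9 = - \frac{3}{26} + 9 = \frac{231}{26}$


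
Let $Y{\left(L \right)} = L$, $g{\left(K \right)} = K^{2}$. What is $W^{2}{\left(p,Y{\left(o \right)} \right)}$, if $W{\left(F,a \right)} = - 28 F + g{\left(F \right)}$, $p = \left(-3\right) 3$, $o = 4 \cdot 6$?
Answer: $110889$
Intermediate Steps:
$o = 24$
$p = -9$
$W{\left(F,a \right)} = F^{2} - 28 F$ ($W{\left(F,a \right)} = - 28 F + F^{2} = F^{2} - 28 F$)
$W^{2}{\left(p,Y{\left(o \right)} \right)} = \left(- 9 \left(-28 - 9\right)\right)^{2} = \left(\left(-9\right) \left(-37\right)\right)^{2} = 333^{2} = 110889$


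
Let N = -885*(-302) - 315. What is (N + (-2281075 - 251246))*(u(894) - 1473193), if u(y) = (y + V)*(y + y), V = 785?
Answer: -3463425197394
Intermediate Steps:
N = 266955 (N = 267270 - 315 = 266955)
u(y) = 2*y*(785 + y) (u(y) = (y + 785)*(y + y) = (785 + y)*(2*y) = 2*y*(785 + y))
(N + (-2281075 - 251246))*(u(894) - 1473193) = (266955 + (-2281075 - 251246))*(2*894*(785 + 894) - 1473193) = (266955 - 2532321)*(2*894*1679 - 1473193) = -2265366*(3002052 - 1473193) = -2265366*1528859 = -3463425197394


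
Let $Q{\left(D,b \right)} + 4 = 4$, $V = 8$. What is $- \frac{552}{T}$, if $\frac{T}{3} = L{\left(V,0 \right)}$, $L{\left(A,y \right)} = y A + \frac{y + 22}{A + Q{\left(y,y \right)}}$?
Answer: $- \frac{736}{11} \approx -66.909$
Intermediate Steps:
$Q{\left(D,b \right)} = 0$ ($Q{\left(D,b \right)} = -4 + 4 = 0$)
$L{\left(A,y \right)} = A y + \frac{22 + y}{A}$ ($L{\left(A,y \right)} = y A + \frac{y + 22}{A + 0} = A y + \frac{22 + y}{A}$)
$T = \frac{33}{4}$ ($T = 3 \frac{22 + 0 + 0 \cdot 8^{2}}{8} = 3 \frac{22 + 0 + 0 \cdot 64}{8} = 3 \frac{22 + 0 + 0}{8} = 3 \cdot \frac{1}{8} \cdot 22 = 3 \cdot \frac{11}{4} = \frac{33}{4} \approx 8.25$)
$- \frac{552}{T} = - \frac{552}{\frac{33}{4}} = \left(-552\right) \frac{4}{33} = - \frac{736}{11}$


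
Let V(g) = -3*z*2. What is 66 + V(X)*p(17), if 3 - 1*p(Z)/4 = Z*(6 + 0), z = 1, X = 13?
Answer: 2442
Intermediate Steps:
p(Z) = 12 - 24*Z (p(Z) = 12 - 4*Z*(6 + 0) = 12 - 4*Z*6 = 12 - 24*Z)
V(g) = -6 (V(g) = -3*1*2 = -3*2 = -6)
66 + V(X)*p(17) = 66 - 6*(12 - 24*17) = 66 - 6*(12 - 408) = 66 - 6*(-396) = 66 + 2376 = 2442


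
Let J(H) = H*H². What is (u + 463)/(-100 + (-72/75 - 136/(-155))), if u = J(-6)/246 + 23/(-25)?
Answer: -3663673/795031 ≈ -4.6082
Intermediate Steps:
J(H) = H³
u = -1843/1025 (u = (-6)³/246 + 23/(-25) = -216*1/246 + 23*(-1/25) = -36/41 - 23/25 = -1843/1025 ≈ -1.7980)
(u + 463)/(-100 + (-72/75 - 136/(-155))) = (-1843/1025 + 463)/(-100 + (-72/75 - 136/(-155))) = 472732/(1025*(-100 + (-72*1/75 - 136*(-1/155)))) = 472732/(1025*(-100 + (-24/25 + 136/155))) = 472732/(1025*(-100 - 64/775)) = 472732/(1025*(-77564/775)) = (472732/1025)*(-775/77564) = -3663673/795031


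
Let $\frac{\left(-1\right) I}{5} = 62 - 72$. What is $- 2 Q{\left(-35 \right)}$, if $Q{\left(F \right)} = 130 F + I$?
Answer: $9000$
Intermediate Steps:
$I = 50$ ($I = - 5 \left(62 - 72\right) = \left(-5\right) \left(-10\right) = 50$)
$Q{\left(F \right)} = 50 + 130 F$ ($Q{\left(F \right)} = 130 F + 50 = 50 + 130 F$)
$- 2 Q{\left(-35 \right)} = - 2 \left(50 + 130 \left(-35\right)\right) = - 2 \left(50 - 4550\right) = \left(-2\right) \left(-4500\right) = 9000$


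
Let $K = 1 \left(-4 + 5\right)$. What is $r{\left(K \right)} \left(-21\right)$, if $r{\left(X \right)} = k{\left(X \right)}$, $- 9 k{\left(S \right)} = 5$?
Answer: $\frac{35}{3} \approx 11.667$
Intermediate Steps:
$K = 1$ ($K = 1 \cdot 1 = 1$)
$k{\left(S \right)} = - \frac{5}{9}$ ($k{\left(S \right)} = \left(- \frac{1}{9}\right) 5 = - \frac{5}{9}$)
$r{\left(X \right)} = - \frac{5}{9}$
$r{\left(K \right)} \left(-21\right) = \left(- \frac{5}{9}\right) \left(-21\right) = \frac{35}{3}$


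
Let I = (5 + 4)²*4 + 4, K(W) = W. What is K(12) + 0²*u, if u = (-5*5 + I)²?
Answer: 12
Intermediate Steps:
I = 328 (I = 9²*4 + 4 = 81*4 + 4 = 324 + 4 = 328)
u = 91809 (u = (-5*5 + 328)² = (-25 + 328)² = 303² = 91809)
K(12) + 0²*u = 12 + 0²*91809 = 12 + 0*91809 = 12 + 0 = 12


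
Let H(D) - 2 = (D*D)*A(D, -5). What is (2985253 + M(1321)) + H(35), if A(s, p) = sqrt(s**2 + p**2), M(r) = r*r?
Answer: 4730296 + 30625*sqrt(2) ≈ 4.7736e+6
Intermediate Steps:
M(r) = r**2
A(s, p) = sqrt(p**2 + s**2)
H(D) = 2 + D**2*sqrt(25 + D**2) (H(D) = 2 + (D*D)*sqrt((-5)**2 + D**2) = 2 + D**2*sqrt(25 + D**2))
(2985253 + M(1321)) + H(35) = (2985253 + 1321**2) + (2 + 35**2*sqrt(25 + 35**2)) = (2985253 + 1745041) + (2 + 1225*sqrt(25 + 1225)) = 4730294 + (2 + 1225*sqrt(1250)) = 4730294 + (2 + 1225*(25*sqrt(2))) = 4730294 + (2 + 30625*sqrt(2)) = 4730296 + 30625*sqrt(2)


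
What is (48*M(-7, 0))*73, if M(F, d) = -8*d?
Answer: 0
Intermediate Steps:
(48*M(-7, 0))*73 = (48*(-8*0))*73 = (48*0)*73 = 0*73 = 0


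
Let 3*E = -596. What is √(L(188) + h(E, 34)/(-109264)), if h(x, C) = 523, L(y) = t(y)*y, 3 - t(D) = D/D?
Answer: 3*√31172670921/27316 ≈ 19.391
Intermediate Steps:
E = -596/3 (E = (⅓)*(-596) = -596/3 ≈ -198.67)
t(D) = 2 (t(D) = 3 - D/D = 3 - 1*1 = 3 - 1 = 2)
L(y) = 2*y
√(L(188) + h(E, 34)/(-109264)) = √(2*188 + 523/(-109264)) = √(376 + 523*(-1/109264)) = √(376 - 523/109264) = √(41082741/109264) = 3*√31172670921/27316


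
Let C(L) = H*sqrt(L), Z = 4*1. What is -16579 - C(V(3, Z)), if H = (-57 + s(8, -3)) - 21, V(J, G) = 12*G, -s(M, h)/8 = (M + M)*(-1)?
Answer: -16579 - 200*sqrt(3) ≈ -16925.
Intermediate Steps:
s(M, h) = 16*M (s(M, h) = -8*(M + M)*(-1) = -8*2*M*(-1) = -(-16)*M = 16*M)
Z = 4
H = 50 (H = (-57 + 16*8) - 21 = (-57 + 128) - 21 = 71 - 21 = 50)
C(L) = 50*sqrt(L)
-16579 - C(V(3, Z)) = -16579 - 50*sqrt(12*4) = -16579 - 50*sqrt(48) = -16579 - 50*4*sqrt(3) = -16579 - 200*sqrt(3)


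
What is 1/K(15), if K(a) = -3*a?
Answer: -1/45 ≈ -0.022222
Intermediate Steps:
1/K(15) = 1/(-3*15) = 1/(-45) = -1/45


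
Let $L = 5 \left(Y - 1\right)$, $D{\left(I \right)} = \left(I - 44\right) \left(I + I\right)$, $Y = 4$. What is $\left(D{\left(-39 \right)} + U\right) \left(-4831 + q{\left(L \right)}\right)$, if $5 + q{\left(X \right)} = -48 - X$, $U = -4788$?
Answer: $-8259714$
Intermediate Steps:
$D{\left(I \right)} = 2 I \left(-44 + I\right)$ ($D{\left(I \right)} = \left(-44 + I\right) 2 I = 2 I \left(-44 + I\right)$)
$L = 15$ ($L = 5 \left(4 - 1\right) = 5 \cdot 3 = 15$)
$q{\left(X \right)} = -53 - X$ ($q{\left(X \right)} = -5 - \left(48 + X\right) = -53 - X$)
$\left(D{\left(-39 \right)} + U\right) \left(-4831 + q{\left(L \right)}\right) = \left(2 \left(-39\right) \left(-44 - 39\right) - 4788\right) \left(-4831 - 68\right) = \left(2 \left(-39\right) \left(-83\right) - 4788\right) \left(-4831 - 68\right) = \left(6474 - 4788\right) \left(-4831 - 68\right) = 1686 \left(-4899\right) = -8259714$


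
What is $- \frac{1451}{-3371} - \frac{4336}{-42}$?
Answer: $\frac{7338799}{70791} \approx 103.67$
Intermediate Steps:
$- \frac{1451}{-3371} - \frac{4336}{-42} = \left(-1451\right) \left(- \frac{1}{3371}\right) - - \frac{2168}{21} = \frac{1451}{3371} + \frac{2168}{21} = \frac{7338799}{70791}$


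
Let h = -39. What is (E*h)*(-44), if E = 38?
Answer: 65208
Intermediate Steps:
(E*h)*(-44) = (38*(-39))*(-44) = -1482*(-44) = 65208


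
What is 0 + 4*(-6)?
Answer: -24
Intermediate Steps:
0 + 4*(-6) = 0 - 24 = -24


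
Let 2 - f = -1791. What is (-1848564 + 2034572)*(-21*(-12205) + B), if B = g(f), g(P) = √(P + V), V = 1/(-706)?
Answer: 47674780440 + 93004*√893695042/353 ≈ 4.7683e+10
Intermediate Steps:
V = -1/706 ≈ -0.0014164
f = 1793 (f = 2 - 1*(-1791) = 2 + 1791 = 1793)
g(P) = √(-1/706 + P) (g(P) = √(P - 1/706) = √(-1/706 + P))
B = √893695042/706 (B = √(-706 + 498436*1793)/706 = √(-706 + 893695748)/706 = √893695042/706 ≈ 42.344)
(-1848564 + 2034572)*(-21*(-12205) + B) = (-1848564 + 2034572)*(-21*(-12205) + √893695042/706) = 186008*(256305 + √893695042/706) = 47674780440 + 93004*√893695042/353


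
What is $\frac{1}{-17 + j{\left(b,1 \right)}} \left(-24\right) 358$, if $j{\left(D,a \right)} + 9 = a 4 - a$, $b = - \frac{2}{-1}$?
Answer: $\frac{8592}{23} \approx 373.57$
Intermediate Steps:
$b = 2$ ($b = \left(-2\right) \left(-1\right) = 2$)
$j{\left(D,a \right)} = -9 + 3 a$ ($j{\left(D,a \right)} = -9 - \left(a - a 4\right) = -9 + \left(4 a - a\right) = -9 + 3 a$)
$\frac{1}{-17 + j{\left(b,1 \right)}} \left(-24\right) 358 = \frac{1}{-17 + \left(-9 + 3 \cdot 1\right)} \left(-24\right) 358 = \frac{1}{-17 + \left(-9 + 3\right)} \left(-24\right) 358 = \frac{1}{-17 - 6} \left(-24\right) 358 = \frac{1}{-23} \left(-24\right) 358 = \left(- \frac{1}{23}\right) \left(-24\right) 358 = \frac{24}{23} \cdot 358 = \frac{8592}{23}$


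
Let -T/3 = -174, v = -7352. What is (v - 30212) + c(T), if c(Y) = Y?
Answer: -37042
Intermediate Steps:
T = 522 (T = -3*(-174) = 522)
(v - 30212) + c(T) = (-7352 - 30212) + 522 = -37564 + 522 = -37042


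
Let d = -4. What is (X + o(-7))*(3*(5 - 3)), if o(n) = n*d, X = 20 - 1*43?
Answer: 30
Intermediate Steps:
X = -23 (X = 20 - 43 = -23)
o(n) = -4*n (o(n) = n*(-4) = -4*n)
(X + o(-7))*(3*(5 - 3)) = (-23 - 4*(-7))*(3*(5 - 3)) = (-23 + 28)*(3*2) = 5*6 = 30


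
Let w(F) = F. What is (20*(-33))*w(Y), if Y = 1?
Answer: -660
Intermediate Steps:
(20*(-33))*w(Y) = (20*(-33))*1 = -660*1 = -660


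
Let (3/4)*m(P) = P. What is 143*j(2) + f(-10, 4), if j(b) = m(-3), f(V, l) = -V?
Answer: -562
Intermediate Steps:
m(P) = 4*P/3
j(b) = -4 (j(b) = (4/3)*(-3) = -4)
143*j(2) + f(-10, 4) = 143*(-4) - 1*(-10) = -572 + 10 = -562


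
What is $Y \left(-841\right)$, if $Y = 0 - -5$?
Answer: $-4205$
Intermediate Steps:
$Y = 5$ ($Y = 0 + 5 = 5$)
$Y \left(-841\right) = 5 \left(-841\right) = -4205$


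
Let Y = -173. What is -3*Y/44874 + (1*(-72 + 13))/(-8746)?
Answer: 598895/32705667 ≈ 0.018312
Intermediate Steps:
-3*Y/44874 + (1*(-72 + 13))/(-8746) = -3*(-173)/44874 + (1*(-72 + 13))/(-8746) = 519*(1/44874) + (1*(-59))*(-1/8746) = 173/14958 - 59*(-1/8746) = 173/14958 + 59/8746 = 598895/32705667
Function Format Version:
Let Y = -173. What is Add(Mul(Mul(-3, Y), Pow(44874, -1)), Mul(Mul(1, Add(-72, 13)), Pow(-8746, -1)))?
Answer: Rational(598895, 32705667) ≈ 0.018312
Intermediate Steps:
Add(Mul(Mul(-3, Y), Pow(44874, -1)), Mul(Mul(1, Add(-72, 13)), Pow(-8746, -1))) = Add(Mul(Mul(-3, -173), Pow(44874, -1)), Mul(Mul(1, Add(-72, 13)), Pow(-8746, -1))) = Add(Mul(519, Rational(1, 44874)), Mul(Mul(1, -59), Rational(-1, 8746))) = Add(Rational(173, 14958), Mul(-59, Rational(-1, 8746))) = Add(Rational(173, 14958), Rational(59, 8746)) = Rational(598895, 32705667)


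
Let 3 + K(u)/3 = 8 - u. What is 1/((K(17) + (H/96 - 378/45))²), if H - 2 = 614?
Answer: 3600/5193841 ≈ 0.00069313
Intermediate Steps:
K(u) = 15 - 3*u (K(u) = -9 + 3*(8 - u) = -9 + (24 - 3*u) = 15 - 3*u)
H = 616 (H = 2 + 614 = 616)
1/((K(17) + (H/96 - 378/45))²) = 1/(((15 - 3*17) + (616/96 - 378/45))²) = 1/(((15 - 51) + (616*(1/96) - 378*1/45))²) = 1/((-36 + (77/12 - 42/5))²) = 1/((-36 - 119/60)²) = 1/((-2279/60)²) = 1/(5193841/3600) = 3600/5193841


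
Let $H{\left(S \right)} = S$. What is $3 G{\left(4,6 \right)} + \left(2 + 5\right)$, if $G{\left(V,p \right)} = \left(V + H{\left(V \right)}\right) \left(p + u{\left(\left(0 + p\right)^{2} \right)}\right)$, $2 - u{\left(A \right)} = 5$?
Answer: $79$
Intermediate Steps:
$u{\left(A \right)} = -3$ ($u{\left(A \right)} = 2 - 5 = -3$)
$G{\left(V,p \right)} = 2 V \left(-3 + p\right)$ ($G{\left(V,p \right)} = \left(V + V\right) \left(p - 3\right) = 2 V \left(-3 + p\right)$)
$3 G{\left(4,6 \right)} + \left(2 + 5\right) = 3 \cdot 2 \cdot 4 \left(-3 + 6\right) + \left(2 + 5\right) = 3 \cdot 2 \cdot 4 \cdot 3 + 7 = 3 \cdot 24 + 7 = 72 + 7 = 79$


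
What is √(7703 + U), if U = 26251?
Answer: √33954 ≈ 184.27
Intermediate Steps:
√(7703 + U) = √(7703 + 26251) = √33954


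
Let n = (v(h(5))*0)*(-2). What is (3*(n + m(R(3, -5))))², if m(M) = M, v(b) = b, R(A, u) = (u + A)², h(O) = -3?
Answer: 144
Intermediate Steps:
R(A, u) = (A + u)²
n = 0 (n = -3*0*(-2) = 0*(-2) = 0)
(3*(n + m(R(3, -5))))² = (3*(0 + (3 - 5)²))² = (3*(0 + (-2)²))² = (3*(0 + 4))² = (3*4)² = 12² = 144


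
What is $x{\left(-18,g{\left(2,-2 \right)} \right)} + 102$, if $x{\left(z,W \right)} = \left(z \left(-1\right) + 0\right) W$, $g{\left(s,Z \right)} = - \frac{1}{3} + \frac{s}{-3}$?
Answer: $84$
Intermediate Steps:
$g{\left(s,Z \right)} = - \frac{1}{3} - \frac{s}{3}$ ($g{\left(s,Z \right)} = \left(-1\right) \frac{1}{3} + s \left(- \frac{1}{3}\right) = - \frac{1}{3} - \frac{s}{3}$)
$x{\left(z,W \right)} = - W z$ ($x{\left(z,W \right)} = \left(- z + 0\right) W = - z W = - W z$)
$x{\left(-18,g{\left(2,-2 \right)} \right)} + 102 = \left(-1\right) \left(- \frac{1}{3} - \frac{2}{3}\right) \left(-18\right) + 102 = \left(-1\right) \left(-1\right) \left(-18\right) + 102 = -18 + 102 = 84$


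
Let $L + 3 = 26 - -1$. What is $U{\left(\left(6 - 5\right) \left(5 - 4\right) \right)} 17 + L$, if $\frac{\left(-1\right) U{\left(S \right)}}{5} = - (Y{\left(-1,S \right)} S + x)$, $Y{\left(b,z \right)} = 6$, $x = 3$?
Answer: $789$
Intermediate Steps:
$L = 24$ ($L = -3 + \left(26 - -1\right) = -3 + \left(26 + 1\right) = -3 + 27 = 24$)
$U{\left(S \right)} = 15 + 30 S$ ($U{\left(S \right)} = - 5 \left(- (6 S + 3)\right) = - 5 \left(- (3 + 6 S)\right) = - 5 \left(-3 - 6 S\right) = 15 + 30 S$)
$U{\left(\left(6 - 5\right) \left(5 - 4\right) \right)} 17 + L = \left(15 + 30 \left(6 - 5\right) \left(5 - 4\right)\right) 17 + 24 = \left(15 + 30 \cdot 1 \cdot 1\right) 17 + 24 = \left(15 + 30 \cdot 1\right) 17 + 24 = \left(15 + 30\right) 17 + 24 = 45 \cdot 17 + 24 = 765 + 24 = 789$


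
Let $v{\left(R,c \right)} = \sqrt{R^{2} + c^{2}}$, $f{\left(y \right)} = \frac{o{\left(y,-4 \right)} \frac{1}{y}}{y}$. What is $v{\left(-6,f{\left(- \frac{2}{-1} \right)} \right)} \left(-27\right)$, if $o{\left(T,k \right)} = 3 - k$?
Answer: $- \frac{675}{4} \approx -168.75$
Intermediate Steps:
$f{\left(y \right)} = \frac{7}{y^{2}}$ ($f{\left(y \right)} = \frac{\left(3 - -4\right) \frac{1}{y}}{y} = \frac{\left(3 + 4\right) \frac{1}{y}}{y} = \frac{7 \frac{1}{y}}{y} = \frac{7}{y^{2}}$)
$v{\left(-6,f{\left(- \frac{2}{-1} \right)} \right)} \left(-27\right) = \sqrt{\left(-6\right)^{2} + \left(\frac{7}{4}\right)^{2}} \left(-27\right) = \sqrt{36 + \left(\frac{7}{4}\right)^{2}} \left(-27\right) = \sqrt{36 + \frac{49}{16}} \left(-27\right) = \sqrt{\frac{625}{16}} \left(-27\right) = \frac{25}{4} \left(-27\right) = - \frac{675}{4}$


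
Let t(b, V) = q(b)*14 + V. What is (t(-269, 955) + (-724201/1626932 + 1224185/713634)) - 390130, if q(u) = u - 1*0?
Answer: -228108191281113811/580516995444 ≈ -3.9294e+5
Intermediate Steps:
q(u) = u (q(u) = u + 0 = u)
t(b, V) = V + 14*b (t(b, V) = b*14 + V = 14*b + V = V + 14*b)
(t(-269, 955) + (-724201/1626932 + 1224185/713634)) - 390130 = ((955 + 14*(-269)) + (-724201/1626932 + 1224185/713634)) - 390130 = ((955 - 3766) + (-724201*1/1626932 + 1224185*(1/713634))) - 390130 = (-2811 + (-724201/1626932 + 1224185/713634)) - 390130 = (-2811 + 737425646993/580516995444) - 390130 = -1631095848546091/580516995444 - 390130 = -228108191281113811/580516995444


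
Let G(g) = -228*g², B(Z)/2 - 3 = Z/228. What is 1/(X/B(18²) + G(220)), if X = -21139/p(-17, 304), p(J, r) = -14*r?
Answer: -37632/415276625261 ≈ -9.0619e-8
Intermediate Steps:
B(Z) = 6 + Z/114 (B(Z) = 6 + 2*(Z/228) = 6 + Z/114)
X = 21139/4256 (X = -21139/((-14*304)) = -21139/(-4256) = -21139*(-1/4256) = 21139/4256 ≈ 4.9669)
1/(X/B(18²) + G(220)) = 1/(21139/(4256*(6 + (1/114)*18²)) - 228*220²) = 1/(21139/(4256*(6 + (1/114)*324)) - 228*48400) = 1/(21139/(4256*(6 + 54/19)) - 11035200) = 1/(21139/(4256*(168/19)) - 11035200) = 1/((21139/4256)*(19/168) - 11035200) = 1/(21139/37632 - 11035200) = 1/(-415276625261/37632) = -37632/415276625261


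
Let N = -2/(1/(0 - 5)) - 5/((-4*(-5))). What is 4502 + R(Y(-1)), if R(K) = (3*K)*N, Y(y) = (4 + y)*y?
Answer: 17657/4 ≈ 4414.3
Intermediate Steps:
Y(y) = y*(4 + y)
N = 39/4 (N = -2/(1/(-5)) - 5/20 = -2/(-⅕) - 5*1/20 = -2*(-5) - ¼ = 10 - ¼ = 39/4 ≈ 9.7500)
R(K) = 117*K/4 (R(K) = (3*K)*(39/4) = 117*K/4)
4502 + R(Y(-1)) = 4502 + 117*(-(4 - 1))/4 = 4502 + 117*(-1*3)/4 = 4502 + (117/4)*(-3) = 4502 - 351/4 = 17657/4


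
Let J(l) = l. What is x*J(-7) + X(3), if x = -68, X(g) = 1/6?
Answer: 2857/6 ≈ 476.17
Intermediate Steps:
X(g) = ⅙
x*J(-7) + X(3) = -68*(-7) + ⅙ = 476 + ⅙ = 2857/6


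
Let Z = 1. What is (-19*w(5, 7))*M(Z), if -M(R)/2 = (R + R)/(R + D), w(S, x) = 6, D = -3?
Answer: -228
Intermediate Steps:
M(R) = -4*R/(-3 + R) (M(R) = -2*(R + R)/(R - 3) = -2*2*R/(-3 + R) = -4*R/(-3 + R))
(-19*w(5, 7))*M(Z) = (-19*6)*(-4*1/(-3 + 1)) = -(-456)/(-2) = -(-456)*(-1)/2 = -114*2 = -228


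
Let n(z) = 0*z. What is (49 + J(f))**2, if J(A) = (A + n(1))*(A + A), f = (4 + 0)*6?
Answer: 1442401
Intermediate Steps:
n(z) = 0
f = 24 (f = 4*6 = 24)
J(A) = 2*A**2 (J(A) = (A + 0)*(A + A) = A*(2*A) = 2*A**2)
(49 + J(f))**2 = (49 + 2*24**2)**2 = (49 + 2*576)**2 = (49 + 1152)**2 = 1201**2 = 1442401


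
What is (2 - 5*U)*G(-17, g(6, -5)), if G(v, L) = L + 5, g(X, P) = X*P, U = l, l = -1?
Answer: -175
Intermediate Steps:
U = -1
g(X, P) = P*X
G(v, L) = 5 + L
(2 - 5*U)*G(-17, g(6, -5)) = (2 - 5*(-1))*(5 - 5*6) = (2 + 5)*(5 - 30) = 7*(-25) = -175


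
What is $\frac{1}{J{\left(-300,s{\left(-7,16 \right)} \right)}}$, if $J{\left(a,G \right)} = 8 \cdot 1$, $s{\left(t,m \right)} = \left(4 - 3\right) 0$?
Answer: $\frac{1}{8} \approx 0.125$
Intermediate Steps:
$s{\left(t,m \right)} = 0$ ($s{\left(t,m \right)} = 1 \cdot 0 = 0$)
$J{\left(a,G \right)} = 8$
$\frac{1}{J{\left(-300,s{\left(-7,16 \right)} \right)}} = \frac{1}{8}$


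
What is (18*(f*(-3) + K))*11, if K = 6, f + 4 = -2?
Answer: 4752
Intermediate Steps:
f = -6 (f = -4 - 2 = -6)
(18*(f*(-3) + K))*11 = (18*(-6*(-3) + 6))*11 = (18*(18 + 6))*11 = (18*24)*11 = 432*11 = 4752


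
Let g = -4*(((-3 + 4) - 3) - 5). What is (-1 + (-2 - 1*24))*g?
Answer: -756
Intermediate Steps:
g = 28 (g = -4*((1 - 3) - 5) = -4*(-2 - 5) = -4*(-7) = 28)
(-1 + (-2 - 1*24))*g = (-1 + (-2 - 1*24))*28 = (-1 + (-2 - 24))*28 = (-1 - 26)*28 = -27*28 = -756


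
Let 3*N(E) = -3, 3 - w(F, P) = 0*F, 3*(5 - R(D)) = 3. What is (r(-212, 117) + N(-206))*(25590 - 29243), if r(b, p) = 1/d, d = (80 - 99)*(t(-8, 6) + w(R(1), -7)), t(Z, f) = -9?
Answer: 412789/114 ≈ 3621.0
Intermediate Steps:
R(D) = 4 (R(D) = 5 - 1/3*3 = 5 - 1 = 4)
w(F, P) = 3 (w(F, P) = 3 - 0*F = 3 - 1*0 = 3 + 0 = 3)
N(E) = -1 (N(E) = (1/3)*(-3) = -1)
d = 114 (d = (80 - 99)*(-9 + 3) = -19*(-6) = 114)
r(b, p) = 1/114
(r(-212, 117) + N(-206))*(25590 - 29243) = (1/114 - 1)*(25590 - 29243) = -113/114*(-3653) = 412789/114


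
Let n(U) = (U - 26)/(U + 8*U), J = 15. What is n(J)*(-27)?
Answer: 11/5 ≈ 2.2000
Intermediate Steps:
n(U) = (-26 + U)/(9*U) (n(U) = (-26 + U)/((9*U)) = (-26 + U)*(1/(9*U)) = (-26 + U)/(9*U))
n(J)*(-27) = ((⅑)*(-26 + 15)/15)*(-27) = ((⅑)*(1/15)*(-11))*(-27) = -11/135*(-27) = 11/5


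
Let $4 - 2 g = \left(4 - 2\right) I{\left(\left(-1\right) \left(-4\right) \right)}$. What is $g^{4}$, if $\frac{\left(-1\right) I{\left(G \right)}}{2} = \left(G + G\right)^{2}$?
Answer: $285610000$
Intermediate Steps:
$I{\left(G \right)} = - 8 G^{2}$ ($I{\left(G \right)} = - 2 \left(G + G\right)^{2} = - 2 \left(2 G\right)^{2} = - 2 \cdot 4 G^{2} = - 8 G^{2}$)
$g = 130$ ($g = 2 - \frac{\left(4 - 2\right) \left(- 8 \left(\left(-1\right) \left(-4\right)\right)^{2}\right)}{2} = 2 - \frac{2 \left(- 8 \cdot 4^{2}\right)}{2} = 2 - \frac{2 \left(\left(-8\right) 16\right)}{2} = 2 - \frac{2 \left(-128\right)}{2} = 2 - -128 = 2 + 128 = 130$)
$g^{4} = 130^{4} = 285610000$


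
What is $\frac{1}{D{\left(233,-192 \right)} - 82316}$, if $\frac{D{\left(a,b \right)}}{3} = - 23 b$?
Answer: $- \frac{1}{69068} \approx -1.4478 \cdot 10^{-5}$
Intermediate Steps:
$D{\left(a,b \right)} = - 69 b$ ($D{\left(a,b \right)} = 3 \left(- 23 b\right) = - 69 b$)
$\frac{1}{D{\left(233,-192 \right)} - 82316} = \frac{1}{\left(-69\right) \left(-192\right) - 82316} = \frac{1}{13248 - 82316} = \frac{1}{-69068} = - \frac{1}{69068}$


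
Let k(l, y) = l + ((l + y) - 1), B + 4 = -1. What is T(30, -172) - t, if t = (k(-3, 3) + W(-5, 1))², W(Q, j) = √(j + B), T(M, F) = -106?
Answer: -118 + 16*I ≈ -118.0 + 16.0*I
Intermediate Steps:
B = -5 (B = -4 - 1 = -5)
k(l, y) = -1 + y + 2*l (k(l, y) = l + (-1 + l + y) = -1 + y + 2*l)
W(Q, j) = √(-5 + j) (W(Q, j) = √(j - 5) = √(-5 + j))
t = (-4 + 2*I)² (t = ((-1 + 3 + 2*(-3)) + √(-5 + 1))² = ((-1 + 3 - 6) + √(-4))² = (-4 + 2*I)² ≈ 12.0 - 16.0*I)
T(30, -172) - t = -106 - (12 - 16*I) = -106 + (-12 + 16*I) = -118 + 16*I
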